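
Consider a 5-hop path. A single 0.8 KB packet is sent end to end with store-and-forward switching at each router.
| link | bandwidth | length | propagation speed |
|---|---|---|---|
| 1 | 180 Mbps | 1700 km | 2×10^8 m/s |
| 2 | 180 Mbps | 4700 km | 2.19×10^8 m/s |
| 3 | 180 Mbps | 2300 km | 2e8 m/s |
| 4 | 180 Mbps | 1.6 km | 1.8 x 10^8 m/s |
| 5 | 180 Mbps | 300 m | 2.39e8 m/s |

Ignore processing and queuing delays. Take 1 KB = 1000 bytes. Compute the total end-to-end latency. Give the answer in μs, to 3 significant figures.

41600 μs

L = 6400 bits.
Transmission delay per hop = L/R = 6400/180000000 = 35.5556 μs; 5 hops → 177.778 μs.
Propagation delays (d/s per hop): 8500, 21461.2, 11500, 8.88889, 1.25523 μs; sum = 41471.3 μs.
End-to-end = 41600 μs.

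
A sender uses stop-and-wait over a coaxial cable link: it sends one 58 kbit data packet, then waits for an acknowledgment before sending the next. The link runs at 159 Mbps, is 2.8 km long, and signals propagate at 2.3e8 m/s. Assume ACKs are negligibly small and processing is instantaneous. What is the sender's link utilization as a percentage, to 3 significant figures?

93.7 %

t_tx = L/R = 58000/159000000 = 0.00036478 s.
t_prop = 2800/2.3e+08 = 1.21739e-05 s; RTT = 2.43478e-05 s.
Cycle = t_tx + RTT = 0.000389128 s.
Utilization = t_tx / cycle = 0.00036478/0.000389128 = 93.7 %.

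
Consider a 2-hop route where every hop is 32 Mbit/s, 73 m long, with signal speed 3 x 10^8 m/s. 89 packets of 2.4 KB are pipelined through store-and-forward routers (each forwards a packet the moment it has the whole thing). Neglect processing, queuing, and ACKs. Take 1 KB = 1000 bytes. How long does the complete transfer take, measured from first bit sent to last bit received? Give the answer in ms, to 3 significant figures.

54.0 ms

Per-hop transmission t_tx = L/R = 19200/32000000 = 0.6 ms.
Per-hop propagation t_prop = 73/300000000 = 0.000243333 ms.
Pipeline fill: first packet needs 2·t_tx to clear all hops; remaining 88 packets each add one t_tx.
Total = (2+89-1)·t_tx + 2·t_prop = 90·0.6 + 2·0.000243333 = 54.0 ms.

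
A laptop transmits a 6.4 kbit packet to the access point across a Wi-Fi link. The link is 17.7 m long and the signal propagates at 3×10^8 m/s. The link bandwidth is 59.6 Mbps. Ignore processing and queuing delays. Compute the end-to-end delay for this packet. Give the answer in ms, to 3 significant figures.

L = 6400 bits.
Transmission delay = L/R = 6400 / 59600000 = 0.107383 ms.
Propagation delay = d/s = 17.7 m / 300000000 m/s = 5.9e-05 ms.
Total = 0.107 ms.

0.107 ms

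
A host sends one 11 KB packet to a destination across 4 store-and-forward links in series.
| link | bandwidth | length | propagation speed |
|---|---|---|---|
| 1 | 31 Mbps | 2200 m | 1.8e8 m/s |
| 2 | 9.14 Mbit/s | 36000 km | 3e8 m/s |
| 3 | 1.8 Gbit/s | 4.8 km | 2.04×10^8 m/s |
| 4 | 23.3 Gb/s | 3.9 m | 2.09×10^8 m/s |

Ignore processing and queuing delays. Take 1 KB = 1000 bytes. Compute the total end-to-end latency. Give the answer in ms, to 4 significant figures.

132.6 ms

L = 88000 bits.
Transmission delays (L/R per hop): 2.83871, 9.62801, 0.0488889, 0.00377682 ms; sum = 12.5194 ms.
Propagation delays (d/s per hop): 0.0122222, 120, 0.0235294, 1.86603e-05 ms; sum = 120.036 ms.
End-to-end = 132.6 ms.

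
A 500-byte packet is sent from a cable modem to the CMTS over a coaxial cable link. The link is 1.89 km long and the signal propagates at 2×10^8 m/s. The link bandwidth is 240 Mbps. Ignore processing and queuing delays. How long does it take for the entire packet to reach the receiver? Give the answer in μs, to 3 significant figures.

L = 500 × 8 = 4000 bits.
Transmission delay = L/R = 4000 / 240000000 = 16.6667 μs.
Propagation delay = d/s = 1890 m / 200000000 m/s = 9.45 μs.
Total = 26.1 μs.

26.1 μs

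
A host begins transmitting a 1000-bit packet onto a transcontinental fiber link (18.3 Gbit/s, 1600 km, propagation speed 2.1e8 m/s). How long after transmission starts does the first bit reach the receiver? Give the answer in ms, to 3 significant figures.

7.62 ms

First bit experiences only propagation delay: d/s = 1600000/210000000 = 7.62 ms.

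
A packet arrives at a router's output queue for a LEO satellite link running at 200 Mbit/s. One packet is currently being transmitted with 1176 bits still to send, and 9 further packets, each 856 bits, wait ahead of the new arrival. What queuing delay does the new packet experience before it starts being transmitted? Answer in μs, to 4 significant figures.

44.40 μs

Each queued packet: L/R = 856/200000000 = 4.28 μs.
9 queued → 38.52 μs.
Plus remaining 1176 bits of current packet: 5.88 μs.
Queuing delay = 44.40 μs.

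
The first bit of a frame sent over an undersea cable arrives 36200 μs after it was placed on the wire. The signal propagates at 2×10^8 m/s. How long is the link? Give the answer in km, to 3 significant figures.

d = s × t_prop = 200000000 × 0.0362 = 7240 km.

7240 km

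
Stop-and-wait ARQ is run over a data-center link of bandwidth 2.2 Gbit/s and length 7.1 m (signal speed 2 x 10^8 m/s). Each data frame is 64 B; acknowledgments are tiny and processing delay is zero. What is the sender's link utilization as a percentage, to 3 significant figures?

t_tx = L/R = 512/2200000000 = 2.32727e-07 s.
t_prop = 7.1/200000000 = 3.55e-08 s; RTT = 7.1e-08 s.
Cycle = t_tx + RTT = 3.03727e-07 s.
Utilization = t_tx / cycle = 2.32727e-07/3.03727e-07 = 76.6 %.

76.6 %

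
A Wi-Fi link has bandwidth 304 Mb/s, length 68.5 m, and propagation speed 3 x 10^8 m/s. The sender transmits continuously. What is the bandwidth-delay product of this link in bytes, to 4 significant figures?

Propagation delay = 68.5 / 300000000 = 2.28333e-07 s.
BDP = R × t_prop = 304000000 × 2.28333e-07 = 69.4133 bits.
In bytes: 69.4133/8 = 8.677 bytes.

8.677 bytes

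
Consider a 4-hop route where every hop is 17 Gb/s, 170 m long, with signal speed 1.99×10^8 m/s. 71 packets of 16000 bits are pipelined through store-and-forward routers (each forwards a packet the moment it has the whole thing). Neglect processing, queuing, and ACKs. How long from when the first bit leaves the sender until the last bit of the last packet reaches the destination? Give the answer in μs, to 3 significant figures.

73.1 μs

Per-hop transmission t_tx = L/R = 16000/17000000000 = 0.941176 μs.
Per-hop propagation t_prop = 170/199000000 = 0.854271 μs.
Pipeline fill: first packet needs 4·t_tx to clear all hops; remaining 70 packets each add one t_tx.
Total = (4+71-1)·t_tx + 4·t_prop = 74·0.941176 + 4·0.854271 = 73.1 μs.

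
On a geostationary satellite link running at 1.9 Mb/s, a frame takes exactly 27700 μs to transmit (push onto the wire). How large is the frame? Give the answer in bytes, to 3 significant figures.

L = R × t_tx = 1900000 b/s × 0.0277 s = 52630 bits.
In bytes: 52630 / 8 = 6580 bytes.

6580 bytes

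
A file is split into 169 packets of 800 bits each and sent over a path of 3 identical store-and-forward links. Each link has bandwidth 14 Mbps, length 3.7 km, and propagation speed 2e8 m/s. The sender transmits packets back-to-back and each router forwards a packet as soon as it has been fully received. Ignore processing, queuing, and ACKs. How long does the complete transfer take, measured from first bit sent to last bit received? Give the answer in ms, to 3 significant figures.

9.83 ms

Per-hop transmission t_tx = L/R = 800/14000000 = 0.0571429 ms.
Per-hop propagation t_prop = 3700/200000000 = 0.0185 ms.
Pipeline fill: first packet needs 3·t_tx to clear all hops; remaining 168 packets each add one t_tx.
Total = (3+169-1)·t_tx + 3·t_prop = 171·0.0571429 + 3·0.0185 = 9.83 ms.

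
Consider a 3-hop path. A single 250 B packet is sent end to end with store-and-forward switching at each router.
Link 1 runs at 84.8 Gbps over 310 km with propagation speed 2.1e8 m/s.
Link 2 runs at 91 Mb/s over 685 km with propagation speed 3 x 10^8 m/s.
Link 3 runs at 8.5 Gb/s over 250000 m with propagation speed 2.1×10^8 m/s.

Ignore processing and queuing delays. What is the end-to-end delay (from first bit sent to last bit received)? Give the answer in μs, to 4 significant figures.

L = 250 × 8 = 2000 bits.
Transmission delays (L/R per hop): 0.0235849, 21.978, 0.235294 μs; sum = 22.2369 μs.
Propagation delays (d/s per hop): 1476.19, 2283.33, 1190.48 μs; sum = 4950 μs.
End-to-end = 4972 μs.

4972 μs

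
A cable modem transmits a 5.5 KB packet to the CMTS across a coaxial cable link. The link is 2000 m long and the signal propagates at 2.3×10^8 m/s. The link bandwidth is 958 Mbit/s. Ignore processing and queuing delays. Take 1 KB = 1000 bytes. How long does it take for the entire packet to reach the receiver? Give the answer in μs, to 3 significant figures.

L = 44000 bits.
Transmission delay = L/R = 44000 / 958000000 = 45.929 μs.
Propagation delay = d/s = 2000 m / 2.3e+08 m/s = 8.69565 μs.
Total = 54.6 μs.

54.6 μs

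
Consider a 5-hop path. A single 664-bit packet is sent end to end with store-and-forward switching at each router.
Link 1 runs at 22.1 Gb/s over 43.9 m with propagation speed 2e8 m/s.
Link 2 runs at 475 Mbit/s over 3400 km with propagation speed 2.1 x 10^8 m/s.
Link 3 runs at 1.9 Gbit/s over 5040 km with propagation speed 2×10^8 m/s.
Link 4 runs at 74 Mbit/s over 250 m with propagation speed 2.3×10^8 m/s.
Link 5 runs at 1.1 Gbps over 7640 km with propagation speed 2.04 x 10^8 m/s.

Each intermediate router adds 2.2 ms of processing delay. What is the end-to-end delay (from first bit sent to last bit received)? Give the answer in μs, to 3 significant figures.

Transmission delays (L/R per hop): 0.0300452, 1.39789, 0.349474, 8.97297, 0.603636 μs; sum = 11.354 μs.
Propagation delays (d/s per hop): 0.2195, 16190.5, 25200, 1.08696, 37451 μs; sum = 78842.8 μs.
Processing at 4 router(s): 4 × 2.2 ms = 8800 μs.
End-to-end = 87700 μs.

87700 μs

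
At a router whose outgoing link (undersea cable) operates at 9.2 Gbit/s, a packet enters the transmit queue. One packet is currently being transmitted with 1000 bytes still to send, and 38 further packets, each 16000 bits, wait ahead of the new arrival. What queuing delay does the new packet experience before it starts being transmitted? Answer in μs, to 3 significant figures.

67.0 μs

Each queued packet: L/R = 16000/9200000000 = 1.73913 μs.
38 queued → 66.087 μs.
Plus remaining 8000 bits of current packet: 0.869565 μs.
Queuing delay = 67.0 μs.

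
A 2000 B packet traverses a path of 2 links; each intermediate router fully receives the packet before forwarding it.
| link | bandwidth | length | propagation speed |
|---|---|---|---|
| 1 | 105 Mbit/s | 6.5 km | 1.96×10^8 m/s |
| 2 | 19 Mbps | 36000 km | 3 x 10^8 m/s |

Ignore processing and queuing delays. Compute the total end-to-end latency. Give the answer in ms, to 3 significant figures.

L = 2000 × 8 = 16000 bits.
Transmission delays (L/R per hop): 0.152381, 0.842105 ms; sum = 0.994486 ms.
Propagation delays (d/s per hop): 0.0331633, 120 ms; sum = 120.033 ms.
End-to-end = 121 ms.

121 ms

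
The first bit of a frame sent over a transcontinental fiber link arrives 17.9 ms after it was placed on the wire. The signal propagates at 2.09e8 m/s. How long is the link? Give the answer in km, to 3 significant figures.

d = s × t_prop = 209000000 × 0.0179 = 3740 km.

3740 km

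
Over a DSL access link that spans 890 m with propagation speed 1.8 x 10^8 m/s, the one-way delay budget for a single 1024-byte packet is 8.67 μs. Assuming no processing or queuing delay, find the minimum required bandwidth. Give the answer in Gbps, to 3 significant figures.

L = 8192 bits.
Propagation delay = 890 / 180000000 = 4.94444 μs.
Transmission budget = 8.67 − 4.94444 = 3.72556 μs.
R ≥ L / t_tx = 8192 bits / 3.72556e-06 s = 2.20 Gbps.

2.20 Gbps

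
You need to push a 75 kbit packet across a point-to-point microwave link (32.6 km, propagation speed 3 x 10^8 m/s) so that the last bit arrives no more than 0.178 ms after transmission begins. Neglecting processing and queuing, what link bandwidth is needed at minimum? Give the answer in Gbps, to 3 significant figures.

1.08 Gbps

Propagation delay = 32600 / 300000000 = 0.108667 ms.
Transmission budget = 0.178 − 0.108667 = 0.0693333 ms.
R ≥ L / t_tx = 75000 bits / 6.93333e-05 s = 1.08 Gbps.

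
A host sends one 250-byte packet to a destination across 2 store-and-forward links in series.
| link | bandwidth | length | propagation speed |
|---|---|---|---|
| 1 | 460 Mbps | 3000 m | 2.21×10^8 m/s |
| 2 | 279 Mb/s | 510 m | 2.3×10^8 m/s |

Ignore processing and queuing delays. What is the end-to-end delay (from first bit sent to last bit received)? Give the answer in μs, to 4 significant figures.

L = 250 × 8 = 2000 bits.
Transmission delays (L/R per hop): 4.34783, 7.16846 μs; sum = 11.5163 μs.
Propagation delays (d/s per hop): 13.5747, 2.21739 μs; sum = 15.7921 μs.
End-to-end = 27.31 μs.

27.31 μs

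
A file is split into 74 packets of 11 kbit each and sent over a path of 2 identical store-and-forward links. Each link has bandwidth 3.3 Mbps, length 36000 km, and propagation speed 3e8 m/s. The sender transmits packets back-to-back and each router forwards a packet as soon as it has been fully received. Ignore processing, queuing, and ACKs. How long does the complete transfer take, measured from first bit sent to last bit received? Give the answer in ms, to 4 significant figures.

Per-hop transmission t_tx = L/R = 11000/3300000 = 3.33333 ms.
Per-hop propagation t_prop = 36000000/300000000 = 120 ms.
Pipeline fill: first packet needs 2·t_tx to clear all hops; remaining 73 packets each add one t_tx.
Total = (2+74-1)·t_tx + 2·t_prop = 75·3.33333 + 2·120 = 490.0 ms.

490.0 ms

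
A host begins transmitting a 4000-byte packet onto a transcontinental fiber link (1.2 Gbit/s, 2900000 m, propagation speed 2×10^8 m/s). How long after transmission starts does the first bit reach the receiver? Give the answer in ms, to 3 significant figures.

14.5 ms

First bit experiences only propagation delay: d/s = 2900000/200000000 = 14.5 ms.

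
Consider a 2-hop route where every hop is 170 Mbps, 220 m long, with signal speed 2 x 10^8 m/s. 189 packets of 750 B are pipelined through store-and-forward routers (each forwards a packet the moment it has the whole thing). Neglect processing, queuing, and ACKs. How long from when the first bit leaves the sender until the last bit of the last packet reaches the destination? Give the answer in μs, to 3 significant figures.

Per-hop transmission t_tx = L/R = 6000/170000000 = 35.2941 μs.
Per-hop propagation t_prop = 220/200000000 = 1.1 μs.
Pipeline fill: first packet needs 2·t_tx to clear all hops; remaining 188 packets each add one t_tx.
Total = (2+189-1)·t_tx + 2·t_prop = 190·35.2941 + 2·1.1 = 6710 μs.

6710 μs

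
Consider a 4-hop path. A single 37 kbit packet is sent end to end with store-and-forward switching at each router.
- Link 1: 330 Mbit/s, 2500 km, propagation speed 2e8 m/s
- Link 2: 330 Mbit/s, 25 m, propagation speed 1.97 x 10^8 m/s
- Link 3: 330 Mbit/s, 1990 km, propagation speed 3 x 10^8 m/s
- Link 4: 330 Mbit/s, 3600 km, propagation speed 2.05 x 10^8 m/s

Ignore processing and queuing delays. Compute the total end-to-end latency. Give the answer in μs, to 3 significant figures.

L = 37000 bits.
Transmission delay per hop = L/R = 37000/330000000 = 112.121 μs; 4 hops → 448.485 μs.
Propagation delays (d/s per hop): 12500, 0.126904, 6633.33, 17561 μs; sum = 36694.4 μs.
End-to-end = 37100 μs.

37100 μs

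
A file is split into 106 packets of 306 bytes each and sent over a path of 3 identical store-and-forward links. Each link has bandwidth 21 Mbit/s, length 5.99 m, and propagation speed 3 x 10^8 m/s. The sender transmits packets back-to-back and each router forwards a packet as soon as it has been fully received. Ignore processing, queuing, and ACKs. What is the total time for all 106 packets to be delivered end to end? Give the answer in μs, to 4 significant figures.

12590 μs

Per-hop transmission t_tx = L/R = 2448/21000000 = 116.571 μs.
Per-hop propagation t_prop = 5.99/300000000 = 0.0199667 μs.
Pipeline fill: first packet needs 3·t_tx to clear all hops; remaining 105 packets each add one t_tx.
Total = (3+106-1)·t_tx + 3·t_prop = 108·116.571 + 3·0.0199667 = 12590 μs.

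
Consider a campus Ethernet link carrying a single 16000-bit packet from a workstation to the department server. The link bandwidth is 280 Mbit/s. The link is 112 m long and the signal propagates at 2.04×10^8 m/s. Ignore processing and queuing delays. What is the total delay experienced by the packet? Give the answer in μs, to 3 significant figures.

Transmission delay = L/R = 16000 / 280000000 = 57.1429 μs.
Propagation delay = d/s = 112 m / 204000000 m/s = 0.54902 μs.
Total = 57.7 μs.

57.7 μs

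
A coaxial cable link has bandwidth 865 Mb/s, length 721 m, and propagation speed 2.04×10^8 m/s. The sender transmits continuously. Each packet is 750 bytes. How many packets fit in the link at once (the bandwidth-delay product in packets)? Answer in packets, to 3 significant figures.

Propagation delay = 721 / 204000000 = 3.53431e-06 s.
BDP = R × t_prop = 865000000 × 3.53431e-06 = 3057.18 bits.
In packets of 6000 bits: 0.510 packets.

0.510 packets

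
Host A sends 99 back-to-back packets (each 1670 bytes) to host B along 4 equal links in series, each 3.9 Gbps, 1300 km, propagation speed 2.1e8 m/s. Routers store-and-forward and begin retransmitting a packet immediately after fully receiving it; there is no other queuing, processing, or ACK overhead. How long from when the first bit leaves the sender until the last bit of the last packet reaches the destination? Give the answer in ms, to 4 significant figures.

25.11 ms

Per-hop transmission t_tx = L/R = 13360/3900000000 = 0.00342564 ms.
Per-hop propagation t_prop = 1300000/210000000 = 6.19048 ms.
Pipeline fill: first packet needs 4·t_tx to clear all hops; remaining 98 packets each add one t_tx.
Total = (4+99-1)·t_tx + 4·t_prop = 102·0.00342564 + 4·6.19048 = 25.11 ms.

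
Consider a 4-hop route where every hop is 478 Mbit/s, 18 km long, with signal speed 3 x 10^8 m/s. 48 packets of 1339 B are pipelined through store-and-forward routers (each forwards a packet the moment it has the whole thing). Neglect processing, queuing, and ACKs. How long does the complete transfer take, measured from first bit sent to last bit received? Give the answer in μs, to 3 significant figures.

Per-hop transmission t_tx = L/R = 10712/478000000 = 22.41 μs.
Per-hop propagation t_prop = 18000/300000000 = 60 μs.
Pipeline fill: first packet needs 4·t_tx to clear all hops; remaining 47 packets each add one t_tx.
Total = (4+48-1)·t_tx + 4·t_prop = 51·22.41 + 4·60 = 1380 μs.

1380 μs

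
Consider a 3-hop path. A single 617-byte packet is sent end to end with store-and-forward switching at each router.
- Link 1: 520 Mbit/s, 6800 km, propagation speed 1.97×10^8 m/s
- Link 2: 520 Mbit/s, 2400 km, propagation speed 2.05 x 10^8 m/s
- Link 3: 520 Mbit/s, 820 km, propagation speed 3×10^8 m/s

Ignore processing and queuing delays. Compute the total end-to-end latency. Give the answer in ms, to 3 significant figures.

L = 617 × 8 = 4936 bits.
Transmission delay per hop = L/R = 4936/520000000 = 0.00949231 ms; 3 hops → 0.0284769 ms.
Propagation delays (d/s per hop): 34.5178, 11.7073, 2.73333 ms; sum = 48.9584 ms.
End-to-end = 49.0 ms.

49.0 ms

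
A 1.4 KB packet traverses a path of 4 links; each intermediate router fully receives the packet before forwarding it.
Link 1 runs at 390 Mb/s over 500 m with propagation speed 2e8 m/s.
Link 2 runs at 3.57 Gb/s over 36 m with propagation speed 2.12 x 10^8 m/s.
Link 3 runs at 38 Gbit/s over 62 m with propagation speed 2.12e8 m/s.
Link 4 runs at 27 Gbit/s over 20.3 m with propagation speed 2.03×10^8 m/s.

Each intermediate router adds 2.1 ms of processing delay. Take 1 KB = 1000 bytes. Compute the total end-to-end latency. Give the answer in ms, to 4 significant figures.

6.336 ms

L = 11200 bits.
Transmission delays (L/R per hop): 0.0287179, 0.00313725, 0.000294737, 0.000414815 ms; sum = 0.0325648 ms.
Propagation delays (d/s per hop): 0.0025, 0.000169811, 0.000292453, 0.0001 ms; sum = 0.00306226 ms.
Processing at 3 router(s): 3 × 2.1 ms = 6.3 ms.
End-to-end = 6.336 ms.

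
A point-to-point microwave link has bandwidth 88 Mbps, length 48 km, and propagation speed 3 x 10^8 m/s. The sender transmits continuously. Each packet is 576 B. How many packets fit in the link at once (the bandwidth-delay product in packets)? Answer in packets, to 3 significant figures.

3.06 packets

Propagation delay = 48000 / 300000000 = 0.00016 s.
BDP = R × t_prop = 88000000 × 0.00016 = 14080 bits.
In packets of 4608 bits: 3.06 packets.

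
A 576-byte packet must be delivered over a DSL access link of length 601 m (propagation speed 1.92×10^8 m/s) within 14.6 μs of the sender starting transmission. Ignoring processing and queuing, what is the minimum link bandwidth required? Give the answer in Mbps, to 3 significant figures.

402 Mbps

L = 4608 bits.
Propagation delay = 601 / 192000000 = 3.13021 μs.
Transmission budget = 14.6 − 3.13021 = 11.4698 μs.
R ≥ L / t_tx = 4608 bits / 1.14698e-05 s = 402 Mbps.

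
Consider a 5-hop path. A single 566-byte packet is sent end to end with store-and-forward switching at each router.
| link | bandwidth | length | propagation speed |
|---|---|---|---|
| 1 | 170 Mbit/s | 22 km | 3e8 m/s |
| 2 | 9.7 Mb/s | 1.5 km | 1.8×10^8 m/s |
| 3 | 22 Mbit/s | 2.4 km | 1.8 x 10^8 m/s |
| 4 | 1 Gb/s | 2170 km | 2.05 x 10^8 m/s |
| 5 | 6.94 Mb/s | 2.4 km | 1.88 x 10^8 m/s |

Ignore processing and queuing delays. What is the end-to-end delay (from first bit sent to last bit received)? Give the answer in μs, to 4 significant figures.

L = 566 × 8 = 4528 bits.
Transmission delays (L/R per hop): 26.6353, 466.804, 205.818, 4.528, 652.45 μs; sum = 1356.24 μs.
Propagation delays (d/s per hop): 73.3333, 8.33333, 13.3333, 10585.4, 12.766 μs; sum = 10693.1 μs.
End-to-end = 12050 μs.

12050 μs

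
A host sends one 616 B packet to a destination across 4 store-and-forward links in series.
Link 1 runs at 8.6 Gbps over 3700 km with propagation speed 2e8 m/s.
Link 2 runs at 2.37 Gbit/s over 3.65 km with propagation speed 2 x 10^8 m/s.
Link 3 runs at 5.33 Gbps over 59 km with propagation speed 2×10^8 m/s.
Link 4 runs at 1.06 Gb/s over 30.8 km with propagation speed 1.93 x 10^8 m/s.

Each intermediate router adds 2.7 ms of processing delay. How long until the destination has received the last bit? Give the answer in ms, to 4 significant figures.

L = 616 × 8 = 4928 bits.
Transmission delays (L/R per hop): 0.000573023, 0.00207932, 0.000924578, 0.00464906 ms; sum = 0.00822598 ms.
Propagation delays (d/s per hop): 18.5, 0.01825, 0.295, 0.159585 ms; sum = 18.9728 ms.
Processing at 3 router(s): 3 × 2.7 ms = 8.1 ms.
End-to-end = 27.08 ms.

27.08 ms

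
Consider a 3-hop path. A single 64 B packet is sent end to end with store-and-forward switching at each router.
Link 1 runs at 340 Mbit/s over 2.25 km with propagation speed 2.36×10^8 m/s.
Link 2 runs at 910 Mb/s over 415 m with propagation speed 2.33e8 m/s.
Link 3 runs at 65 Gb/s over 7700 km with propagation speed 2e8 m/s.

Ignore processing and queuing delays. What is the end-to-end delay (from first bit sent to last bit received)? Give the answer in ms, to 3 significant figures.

L = 64 × 8 = 512 bits.
Transmission delays (L/R per hop): 0.00150588, 0.000562637, 7.87692e-06 ms; sum = 0.0020764 ms.
Propagation delays (d/s per hop): 0.0095339, 0.00178112, 38.5 ms; sum = 38.5113 ms.
End-to-end = 38.5 ms.

38.5 ms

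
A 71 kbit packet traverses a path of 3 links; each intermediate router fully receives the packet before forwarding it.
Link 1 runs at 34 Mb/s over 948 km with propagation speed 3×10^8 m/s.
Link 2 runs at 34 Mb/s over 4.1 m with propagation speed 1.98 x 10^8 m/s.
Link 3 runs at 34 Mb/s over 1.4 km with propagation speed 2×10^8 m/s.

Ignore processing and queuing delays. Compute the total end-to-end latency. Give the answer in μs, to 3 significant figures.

L = 71000 bits.
Transmission delay per hop = L/R = 71000/34000000 = 2088.24 μs; 3 hops → 6264.71 μs.
Propagation delays (d/s per hop): 3160, 0.0207071, 7 μs; sum = 3167.02 μs.
End-to-end = 9430 μs.

9430 μs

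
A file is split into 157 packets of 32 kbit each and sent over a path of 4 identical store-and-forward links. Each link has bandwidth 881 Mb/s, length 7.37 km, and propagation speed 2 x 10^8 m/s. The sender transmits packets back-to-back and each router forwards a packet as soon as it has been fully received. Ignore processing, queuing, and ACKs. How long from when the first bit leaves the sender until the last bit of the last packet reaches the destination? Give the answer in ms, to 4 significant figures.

5.959 ms

Per-hop transmission t_tx = L/R = 32000/881000000 = 0.0363224 ms.
Per-hop propagation t_prop = 7370/200000000 = 0.03685 ms.
Pipeline fill: first packet needs 4·t_tx to clear all hops; remaining 156 packets each add one t_tx.
Total = (4+157-1)·t_tx + 4·t_prop = 160·0.0363224 + 4·0.03685 = 5.959 ms.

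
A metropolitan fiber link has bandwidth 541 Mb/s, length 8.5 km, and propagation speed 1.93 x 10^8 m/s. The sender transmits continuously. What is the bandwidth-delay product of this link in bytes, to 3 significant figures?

2980 bytes

Propagation delay = 8500 / 193000000 = 4.40415e-05 s.
BDP = R × t_prop = 541000000 × 4.40415e-05 = 23826.4 bits.
In bytes: 23826.4/8 = 2980 bytes.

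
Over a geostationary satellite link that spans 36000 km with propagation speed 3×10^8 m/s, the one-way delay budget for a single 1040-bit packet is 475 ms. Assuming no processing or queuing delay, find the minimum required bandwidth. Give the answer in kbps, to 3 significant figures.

2.93 kbps

Propagation delay = 36000000 / 300000000 = 120 ms.
Transmission budget = 475 − 120 = 355 ms.
R ≥ L / t_tx = 1040 bits / 0.355 s = 2.93 kbps.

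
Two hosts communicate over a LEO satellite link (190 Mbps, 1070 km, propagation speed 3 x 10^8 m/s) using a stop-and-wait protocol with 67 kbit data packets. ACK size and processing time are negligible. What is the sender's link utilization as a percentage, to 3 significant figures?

t_tx = L/R = 67000/190000000 = 0.000352632 s.
t_prop = 1070000/300000000 = 0.00356667 s; RTT = 0.00713333 s.
Cycle = t_tx + RTT = 0.00748596 s.
Utilization = t_tx / cycle = 0.000352632/0.00748596 = 4.71 %.

4.71 %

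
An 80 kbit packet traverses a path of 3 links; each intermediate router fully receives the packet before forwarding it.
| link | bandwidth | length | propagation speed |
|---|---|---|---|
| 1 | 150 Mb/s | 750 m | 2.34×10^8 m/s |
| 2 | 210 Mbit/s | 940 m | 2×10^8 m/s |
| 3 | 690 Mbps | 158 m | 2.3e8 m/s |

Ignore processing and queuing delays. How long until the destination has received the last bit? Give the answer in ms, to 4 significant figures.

L = 80000 bits.
Transmission delays (L/R per hop): 0.533333, 0.380952, 0.115942 ms; sum = 1.03023 ms.
Propagation delays (d/s per hop): 0.00320513, 0.0047, 0.000686957 ms; sum = 0.00859208 ms.
End-to-end = 1.039 ms.

1.039 ms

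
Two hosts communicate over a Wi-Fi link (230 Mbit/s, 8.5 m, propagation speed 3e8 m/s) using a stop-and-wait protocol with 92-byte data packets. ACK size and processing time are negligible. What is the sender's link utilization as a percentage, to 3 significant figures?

t_tx = L/R = 736/230000000 = 3.2e-06 s.
t_prop = 8.5/300000000 = 2.83333e-08 s; RTT = 5.66667e-08 s.
Cycle = t_tx + RTT = 3.25667e-06 s.
Utilization = t_tx / cycle = 3.2e-06/3.25667e-06 = 98.3 %.

98.3 %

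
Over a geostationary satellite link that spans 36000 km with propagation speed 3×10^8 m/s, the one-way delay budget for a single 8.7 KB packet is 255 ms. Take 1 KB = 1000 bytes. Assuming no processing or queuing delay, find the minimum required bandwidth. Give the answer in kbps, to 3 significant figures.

516 kbps

L = 69600 bits.
Propagation delay = 36000000 / 300000000 = 120 ms.
Transmission budget = 255 − 120 = 135 ms.
R ≥ L / t_tx = 69600 bits / 0.135 s = 516 kbps.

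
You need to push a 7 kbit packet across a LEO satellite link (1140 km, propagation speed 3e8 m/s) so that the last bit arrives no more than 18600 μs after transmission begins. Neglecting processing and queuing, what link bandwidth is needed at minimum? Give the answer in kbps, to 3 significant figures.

Propagation delay = 1140000 / 300000000 = 3800 μs.
Transmission budget = 18600 − 3800 = 14800 μs.
R ≥ L / t_tx = 7000 bits / 0.0148 s = 473 kbps.

473 kbps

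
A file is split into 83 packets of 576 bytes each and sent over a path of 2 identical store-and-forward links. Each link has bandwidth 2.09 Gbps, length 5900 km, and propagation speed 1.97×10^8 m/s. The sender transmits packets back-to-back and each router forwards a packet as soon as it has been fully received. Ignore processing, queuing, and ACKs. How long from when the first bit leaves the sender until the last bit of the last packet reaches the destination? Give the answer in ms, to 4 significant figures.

60.08 ms

Per-hop transmission t_tx = L/R = 4608/2.09e+09 = 0.00220478 ms.
Per-hop propagation t_prop = 5900000/197000000 = 29.9492 ms.
Pipeline fill: first packet needs 2·t_tx to clear all hops; remaining 82 packets each add one t_tx.
Total = (2+83-1)·t_tx + 2·t_prop = 84·0.00220478 + 2·29.9492 = 60.08 ms.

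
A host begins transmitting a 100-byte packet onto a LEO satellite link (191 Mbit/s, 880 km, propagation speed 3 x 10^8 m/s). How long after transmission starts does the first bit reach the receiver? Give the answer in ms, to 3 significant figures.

2.93 ms

First bit experiences only propagation delay: d/s = 880000/300000000 = 2.93 ms.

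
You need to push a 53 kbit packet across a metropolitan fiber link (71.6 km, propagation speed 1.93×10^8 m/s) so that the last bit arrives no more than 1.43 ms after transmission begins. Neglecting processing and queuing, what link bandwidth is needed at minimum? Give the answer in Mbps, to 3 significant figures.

50.0 Mbps

Propagation delay = 71600 / 193000000 = 0.370984 ms.
Transmission budget = 1.43 − 0.370984 = 1.05902 ms.
R ≥ L / t_tx = 53000 bits / 0.00105902 s = 50.0 Mbps.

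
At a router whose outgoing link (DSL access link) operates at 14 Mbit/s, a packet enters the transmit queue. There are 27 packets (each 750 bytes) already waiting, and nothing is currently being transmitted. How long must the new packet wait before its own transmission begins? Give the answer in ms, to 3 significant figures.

Each queued packet: L/R = 6000/14000000 = 0.428571 ms.
27 queued → 11.5714 ms.
Queuing delay = 11.6 ms.

11.6 ms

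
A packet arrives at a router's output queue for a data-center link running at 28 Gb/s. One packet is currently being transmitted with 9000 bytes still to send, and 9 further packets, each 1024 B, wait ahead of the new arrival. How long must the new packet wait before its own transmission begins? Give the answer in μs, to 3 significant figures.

5.20 μs

Each queued packet: L/R = 8192/28000000000 = 0.292571 μs.
9 queued → 2.63314 μs.
Plus remaining 72000 bits of current packet: 2.57143 μs.
Queuing delay = 5.20 μs.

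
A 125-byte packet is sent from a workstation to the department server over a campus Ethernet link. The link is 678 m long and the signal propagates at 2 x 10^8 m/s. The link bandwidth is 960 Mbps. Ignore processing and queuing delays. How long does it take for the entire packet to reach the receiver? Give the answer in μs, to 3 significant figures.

L = 125 × 8 = 1000 bits.
Transmission delay = L/R = 1000 / 960000000 = 1.04167 μs.
Propagation delay = d/s = 678 m / 200000000 m/s = 3.39 μs.
Total = 4.43 μs.

4.43 μs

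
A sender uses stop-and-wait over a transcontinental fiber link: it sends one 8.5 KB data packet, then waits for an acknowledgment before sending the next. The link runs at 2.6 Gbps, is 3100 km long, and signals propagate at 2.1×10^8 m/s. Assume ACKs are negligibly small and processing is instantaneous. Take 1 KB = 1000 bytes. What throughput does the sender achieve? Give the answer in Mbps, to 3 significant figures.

t_tx = L/R = 68000/2600000000 = 2.61538e-05 s.
t_prop = 3100000/210000000 = 0.0147619 s; RTT = 0.0295238 s.
Cycle = t_tx + RTT = 0.02955 s.
Throughput = L / cycle = 68000 / 0.02955 = 2.30 Mbps.

2.30 Mbps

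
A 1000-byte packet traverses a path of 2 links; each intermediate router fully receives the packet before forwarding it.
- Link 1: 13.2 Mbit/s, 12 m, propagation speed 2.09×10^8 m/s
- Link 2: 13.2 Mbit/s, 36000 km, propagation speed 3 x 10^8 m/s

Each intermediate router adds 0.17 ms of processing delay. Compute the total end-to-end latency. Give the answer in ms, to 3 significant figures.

121 ms

L = 1000 × 8 = 8000 bits.
Transmission delay per hop = L/R = 8000/13200000 = 0.606061 ms; 2 hops → 1.21212 ms.
Propagation delays (d/s per hop): 5.74163e-05, 120 ms; sum = 120 ms.
Processing at 1 router(s): 1 × 0.17 ms = 0.17 ms.
End-to-end = 121 ms.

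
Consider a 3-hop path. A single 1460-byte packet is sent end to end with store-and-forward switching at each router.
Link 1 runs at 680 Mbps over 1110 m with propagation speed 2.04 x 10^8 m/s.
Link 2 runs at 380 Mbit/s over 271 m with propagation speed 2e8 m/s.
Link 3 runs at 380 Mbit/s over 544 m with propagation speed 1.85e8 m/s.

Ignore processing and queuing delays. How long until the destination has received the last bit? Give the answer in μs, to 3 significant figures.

88.4 μs

L = 1460 × 8 = 11680 bits.
Transmission delays (L/R per hop): 17.1765, 30.7368, 30.7368 μs; sum = 78.6502 μs.
Propagation delays (d/s per hop): 5.44118, 1.355, 2.94054 μs; sum = 9.73672 μs.
End-to-end = 88.4 μs.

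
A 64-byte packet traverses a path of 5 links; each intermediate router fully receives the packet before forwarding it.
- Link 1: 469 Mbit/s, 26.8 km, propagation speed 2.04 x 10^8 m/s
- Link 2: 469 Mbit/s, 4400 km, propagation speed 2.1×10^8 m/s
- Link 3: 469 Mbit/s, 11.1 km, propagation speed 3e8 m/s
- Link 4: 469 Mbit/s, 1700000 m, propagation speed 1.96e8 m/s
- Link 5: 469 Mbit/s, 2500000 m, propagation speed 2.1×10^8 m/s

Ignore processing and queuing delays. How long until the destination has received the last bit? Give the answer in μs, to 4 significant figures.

L = 64 × 8 = 512 bits.
Transmission delay per hop = L/R = 512/469000000 = 1.09168 μs; 5 hops → 5.45842 μs.
Propagation delays (d/s per hop): 131.373, 20952.4, 37, 8673.47, 11904.8 μs; sum = 41699 μs.
End-to-end = 41700 μs.

41700 μs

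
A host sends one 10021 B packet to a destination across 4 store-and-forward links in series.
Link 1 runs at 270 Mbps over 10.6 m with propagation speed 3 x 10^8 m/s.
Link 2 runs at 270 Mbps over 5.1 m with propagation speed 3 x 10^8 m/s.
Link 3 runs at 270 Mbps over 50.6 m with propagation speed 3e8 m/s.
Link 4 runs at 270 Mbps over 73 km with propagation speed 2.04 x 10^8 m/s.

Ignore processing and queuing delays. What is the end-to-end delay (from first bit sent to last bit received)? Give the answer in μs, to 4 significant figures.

L = 10021 × 8 = 80168 bits.
Transmission delay per hop = L/R = 80168/270000000 = 296.919 μs; 4 hops → 1187.67 μs.
Propagation delays (d/s per hop): 0.0353333, 0.017, 0.168667, 357.843 μs; sum = 358.064 μs.
End-to-end = 1546 μs.

1546 μs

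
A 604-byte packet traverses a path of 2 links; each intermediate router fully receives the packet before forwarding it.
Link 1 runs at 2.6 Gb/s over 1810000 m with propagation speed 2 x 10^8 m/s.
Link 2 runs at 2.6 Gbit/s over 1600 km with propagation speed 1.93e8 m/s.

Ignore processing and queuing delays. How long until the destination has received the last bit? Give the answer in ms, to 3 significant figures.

L = 604 × 8 = 4832 bits.
Transmission delays (L/R per hop): 0.00185846, 0.00185846 ms; sum = 0.00371692 ms.
Propagation delays (d/s per hop): 9.05, 8.29016 ms; sum = 17.3402 ms.
End-to-end = 17.3 ms.

17.3 ms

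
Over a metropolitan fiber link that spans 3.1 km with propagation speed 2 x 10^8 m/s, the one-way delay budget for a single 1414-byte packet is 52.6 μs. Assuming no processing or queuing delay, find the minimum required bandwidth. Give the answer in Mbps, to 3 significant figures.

305 Mbps

L = 11312 bits.
Propagation delay = 3100 / 200000000 = 15.5 μs.
Transmission budget = 52.6 − 15.5 = 37.1 μs.
R ≥ L / t_tx = 11312 bits / 3.71e-05 s = 305 Mbps.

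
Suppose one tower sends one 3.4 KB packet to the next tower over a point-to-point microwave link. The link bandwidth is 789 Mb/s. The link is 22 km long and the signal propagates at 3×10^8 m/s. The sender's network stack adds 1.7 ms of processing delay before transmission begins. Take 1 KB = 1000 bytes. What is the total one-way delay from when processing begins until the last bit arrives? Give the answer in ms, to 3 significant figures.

1.81 ms

L = 27200 bits.
Transmission delay = L/R = 27200 / 789000000 = 0.034474 ms.
Propagation delay = d/s = 22000 m / 300000000 m/s = 0.0733333 ms.
Plus processing delay 1.7 ms = 1.7 ms.
Total = 1.81 ms.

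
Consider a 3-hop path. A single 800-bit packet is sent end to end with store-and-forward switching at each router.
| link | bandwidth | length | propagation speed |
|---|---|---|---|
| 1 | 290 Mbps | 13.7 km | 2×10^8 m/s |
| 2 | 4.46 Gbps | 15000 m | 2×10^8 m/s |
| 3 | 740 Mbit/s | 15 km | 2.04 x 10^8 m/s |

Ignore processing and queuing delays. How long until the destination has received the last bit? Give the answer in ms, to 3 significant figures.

0.221 ms

Transmission delays (L/R per hop): 0.00275862, 0.000179372, 0.00108108 ms; sum = 0.00401907 ms.
Propagation delays (d/s per hop): 0.0685, 0.075, 0.0735294 ms; sum = 0.217029 ms.
End-to-end = 0.221 ms.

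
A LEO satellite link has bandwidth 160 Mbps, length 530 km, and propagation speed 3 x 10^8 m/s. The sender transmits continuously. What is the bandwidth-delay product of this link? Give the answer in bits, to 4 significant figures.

Propagation delay = 530000 / 300000000 = 0.00176667 s.
BDP = R × t_prop = 160000000 × 0.00176667 = 282667 bits.

282700 bits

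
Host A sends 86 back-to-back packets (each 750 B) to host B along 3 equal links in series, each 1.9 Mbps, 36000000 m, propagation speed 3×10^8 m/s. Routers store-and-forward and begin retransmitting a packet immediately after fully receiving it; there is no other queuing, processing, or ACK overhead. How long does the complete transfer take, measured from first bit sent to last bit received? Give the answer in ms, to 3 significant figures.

638 ms

Per-hop transmission t_tx = L/R = 6000/1900000 = 3.15789 ms.
Per-hop propagation t_prop = 36000000/300000000 = 120 ms.
Pipeline fill: first packet needs 3·t_tx to clear all hops; remaining 85 packets each add one t_tx.
Total = (3+86-1)·t_tx + 3·t_prop = 88·3.15789 + 3·120 = 638 ms.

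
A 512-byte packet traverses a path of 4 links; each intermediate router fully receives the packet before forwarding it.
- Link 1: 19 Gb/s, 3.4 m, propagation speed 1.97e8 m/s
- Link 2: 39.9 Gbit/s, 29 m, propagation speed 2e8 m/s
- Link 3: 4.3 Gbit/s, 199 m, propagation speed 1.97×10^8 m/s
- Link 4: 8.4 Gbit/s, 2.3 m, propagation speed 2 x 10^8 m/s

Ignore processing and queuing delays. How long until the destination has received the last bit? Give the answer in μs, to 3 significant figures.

L = 512 × 8 = 4096 bits.
Transmission delays (L/R per hop): 0.215579, 0.102657, 0.952558, 0.487619 μs; sum = 1.75841 μs.
Propagation delays (d/s per hop): 0.0172589, 0.145, 1.01015, 0.0115 μs; sum = 1.18391 μs.
End-to-end = 2.94 μs.

2.94 μs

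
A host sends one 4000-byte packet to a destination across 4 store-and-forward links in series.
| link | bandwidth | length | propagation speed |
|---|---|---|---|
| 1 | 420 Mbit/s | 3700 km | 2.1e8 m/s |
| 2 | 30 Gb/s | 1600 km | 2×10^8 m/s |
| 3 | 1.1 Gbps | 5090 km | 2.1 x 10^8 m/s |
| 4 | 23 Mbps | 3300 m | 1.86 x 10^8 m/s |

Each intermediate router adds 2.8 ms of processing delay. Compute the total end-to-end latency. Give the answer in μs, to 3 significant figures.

L = 4000 × 8 = 32000 bits.
Transmission delays (L/R per hop): 76.1905, 1.06667, 29.0909, 1391.3 μs; sum = 1497.65 μs.
Propagation delays (d/s per hop): 17619, 8000, 24238.1, 17.7419 μs; sum = 49874.9 μs.
Processing at 3 router(s): 3 × 2.8 ms = 8400 μs.
End-to-end = 59800 μs.

59800 μs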